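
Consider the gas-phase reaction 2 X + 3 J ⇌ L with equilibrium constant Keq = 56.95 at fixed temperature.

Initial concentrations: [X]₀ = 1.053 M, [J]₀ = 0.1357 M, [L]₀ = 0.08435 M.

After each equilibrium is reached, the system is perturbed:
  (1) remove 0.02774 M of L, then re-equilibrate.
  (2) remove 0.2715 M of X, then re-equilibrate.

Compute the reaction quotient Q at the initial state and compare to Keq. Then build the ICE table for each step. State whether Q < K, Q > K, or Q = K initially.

Q₀ = 30.44 vs Keq = 56.95 ⇒ Q<K, forward
Step 1:
                    X           J           L
  init          1.053      0.1357     0.08435
  Δ          -0.01433     -0.0215    0.007165
  eq            1.039      0.1142     0.09152
  solve Keq expr → x = 0.007165; check Q = 56.95
Then remove 0.02774 M of L.
Step 2:
                    X           J           L
  init          1.039      0.1142     0.06378
  Δ         -0.007092    -0.01064    0.003546
  eq            1.032      0.1036     0.06732
  solve Keq expr → x = 0.003546; check Q = 56.95
Then remove 0.2715 M of X.
Step 3:
                    X           J           L
  init         0.7601      0.1036     0.06732
  Δ           0.01211     0.01817   -0.006057
  eq           0.7722      0.1217     0.06126
  solve Keq expr → x = -0.006057; check Q = 56.95

Q₀ = 30.44; Q < K (proceeds forward)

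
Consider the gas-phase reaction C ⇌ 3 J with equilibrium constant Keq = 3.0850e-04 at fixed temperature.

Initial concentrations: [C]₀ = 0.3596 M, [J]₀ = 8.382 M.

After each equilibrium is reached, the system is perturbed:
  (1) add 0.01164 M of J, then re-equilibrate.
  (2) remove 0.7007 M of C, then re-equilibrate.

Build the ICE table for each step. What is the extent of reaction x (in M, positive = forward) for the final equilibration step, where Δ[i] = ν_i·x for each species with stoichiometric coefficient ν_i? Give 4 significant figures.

x = -0.002661 M

Q₀ = 1638 vs Keq = 3.0850e-04 ⇒ Q>K, reverse
Step 1:
                   C          J
  Initial     0.3596      8.382
  Change       2.761     -8.283
  Equil        3.121    0.09874
  solve Keq expr → x = -2.761; check Q = 3.0850e-04
Then add 0.01164 M of J.
Step 2:
                   C          J
  Initial      3.121     0.1104
  Change    0.003866    -0.0116
  Equil        3.125    0.09878
  solve Keq expr → x = -0.003866; check Q = 3.0850e-04
Then remove 0.7007 M of C.
Step 3:
                   C          J
  Initial      2.424    0.09878
  Change    0.002661  -0.007984
  Equil        2.427     0.0908
  solve Keq expr → x = -0.002661; check Q = 3.0850e-04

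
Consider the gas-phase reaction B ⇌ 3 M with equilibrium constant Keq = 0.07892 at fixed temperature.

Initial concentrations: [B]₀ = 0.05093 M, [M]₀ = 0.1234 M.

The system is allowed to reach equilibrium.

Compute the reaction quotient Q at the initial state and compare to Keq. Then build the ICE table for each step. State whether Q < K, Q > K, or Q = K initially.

Q₀ = 0.0369; Q < K (proceeds forward)

Q₀ = 0.0369 vs Keq = 0.07892 ⇒ Q<K, forward
Step 1:
                   B          M
  I          0.05093     0.1234
  C        -0.008669    0.02601
  E          0.04226     0.1494
  solve Keq expr → x = 0.008669; check Q = 0.07892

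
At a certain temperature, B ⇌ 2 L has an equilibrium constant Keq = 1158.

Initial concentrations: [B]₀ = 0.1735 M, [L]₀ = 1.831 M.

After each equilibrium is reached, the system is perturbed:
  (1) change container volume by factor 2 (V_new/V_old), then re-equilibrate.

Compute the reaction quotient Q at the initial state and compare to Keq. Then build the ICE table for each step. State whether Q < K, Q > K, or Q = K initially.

Q₀ = 19.32; Q < K (proceeds forward)

Q₀ = 19.32 vs Keq = 1158 ⇒ Q<K, forward
Step 1:
                    B           L
  I            0.1735       1.831
  C           -0.1694      0.3389
  E          0.004066        2.17
  solve Keq expr → x = 0.1694; check Q = 1158
Then change container volume by factor 2 (V_new/V_old).
Step 2:
                    B           L
  I          0.002033       1.085
  C         -0.001013    0.002025
  E           0.00102       1.087
  solve Keq expr → x = 0.001013; check Q = 1158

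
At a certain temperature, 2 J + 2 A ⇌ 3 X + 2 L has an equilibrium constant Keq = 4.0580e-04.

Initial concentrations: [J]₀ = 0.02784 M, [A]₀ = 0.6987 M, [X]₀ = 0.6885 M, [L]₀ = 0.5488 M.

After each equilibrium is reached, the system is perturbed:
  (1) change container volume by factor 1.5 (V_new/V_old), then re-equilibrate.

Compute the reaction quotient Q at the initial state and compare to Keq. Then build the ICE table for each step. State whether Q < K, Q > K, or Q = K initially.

Q₀ = 259.8 vs Keq = 4.0580e-04 ⇒ Q>K, reverse
Step 1:
                    J           A           X           L
  Initial     0.02784      0.6987      0.6885      0.5488
  Change       0.3707      0.3707      -0.556     -0.3707
  Equil        0.3985       1.069      0.1325      0.1781
  solve Keq expr → x = -0.1853; check Q = 4.0580e-04
Then change container volume by factor 1.5 (V_new/V_old).
Step 2:
                    J           A           X           L
  Initial      0.2657      0.7129      0.0883      0.1187
  Change    -0.005358   -0.005358    0.008038    0.005358
  Equil        0.2603      0.7076     0.09634      0.1241
  solve Keq expr → x = 0.002679; check Q = 4.0580e-04

Q₀ = 259.8; Q > K (proceeds reverse)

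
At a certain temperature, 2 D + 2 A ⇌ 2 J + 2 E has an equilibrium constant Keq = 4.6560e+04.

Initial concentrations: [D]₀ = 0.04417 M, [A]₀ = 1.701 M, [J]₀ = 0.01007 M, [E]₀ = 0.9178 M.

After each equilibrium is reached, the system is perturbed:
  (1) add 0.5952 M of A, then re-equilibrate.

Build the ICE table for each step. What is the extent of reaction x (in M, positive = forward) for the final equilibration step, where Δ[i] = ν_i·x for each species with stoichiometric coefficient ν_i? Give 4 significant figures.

Q₀ = 0.01513 vs Keq = 4.6560e+04 ⇒ Q<K, forward
Step 1:
                    D           A           J           E
  init        0.04417       1.701     0.01007      0.9178
  Δ          -0.04402    -0.04402     0.04402     0.04402
  eq       1.4552e-04       1.657     0.05409      0.9618
  solve Keq expr → x = 0.02201; check Q = 4.6560e+04
Then add 0.5952 M of A.
Step 2:
                    D           A           J           E
  init     1.4552e-04       2.252     0.05409      0.9618
  Δ       -3.8376e-05 -3.8376e-05  3.8376e-05  3.8376e-05
  eq       1.0715e-04       2.252     0.05413      0.9619
  solve Keq expr → x = 1.9188e-05; check Q = 4.6560e+04

x = 1.9188e-05 M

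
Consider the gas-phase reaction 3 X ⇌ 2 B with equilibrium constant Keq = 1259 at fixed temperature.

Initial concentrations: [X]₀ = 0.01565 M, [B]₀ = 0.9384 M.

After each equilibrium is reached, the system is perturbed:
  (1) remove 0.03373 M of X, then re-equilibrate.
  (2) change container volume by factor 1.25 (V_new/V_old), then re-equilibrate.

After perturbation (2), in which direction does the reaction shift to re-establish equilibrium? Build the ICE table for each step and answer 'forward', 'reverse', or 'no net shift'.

Q₀ = 2.2974e+05 vs Keq = 1259 ⇒ Q>K, reverse
Step 1:
                    X           B
  Initial     0.01565      0.9384
  Change      0.07014    -0.04676
  Equil       0.08579      0.8916
  solve Keq expr → x = -0.02338; check Q = 1259
Then remove 0.03373 M of X.
Step 2:
                    X           B
  Initial     0.05206      0.8916
  Change      0.03234    -0.02156
  Equil        0.0844      0.8701
  solve Keq expr → x = -0.01078; check Q = 1259
Then change container volume by factor 1.25 (V_new/V_old).
Step 3:
                    X           B
  Initial     0.06752      0.6961
  Change     0.004982   -0.003322
  Equil       0.07251      0.6927
  solve Keq expr → x = -0.001661; check Q = 1259

Direction: reverse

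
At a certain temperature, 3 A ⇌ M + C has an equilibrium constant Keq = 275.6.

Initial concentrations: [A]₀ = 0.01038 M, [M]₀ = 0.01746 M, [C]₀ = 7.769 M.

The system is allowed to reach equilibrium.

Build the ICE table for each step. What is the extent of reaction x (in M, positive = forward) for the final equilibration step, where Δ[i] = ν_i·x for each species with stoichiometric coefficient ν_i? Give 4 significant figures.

Q₀ = 1.2129e+05 vs Keq = 275.6 ⇒ Q>K, reverse
Step 1:
                   A          M          C
  Initial    0.01038    0.01746      7.769
  Change      0.0393    -0.0131    -0.0131
  Equil      0.04968   0.004358      7.756
  solve Keq expr → x = -0.0131; check Q = 275.6

x = -0.0131 M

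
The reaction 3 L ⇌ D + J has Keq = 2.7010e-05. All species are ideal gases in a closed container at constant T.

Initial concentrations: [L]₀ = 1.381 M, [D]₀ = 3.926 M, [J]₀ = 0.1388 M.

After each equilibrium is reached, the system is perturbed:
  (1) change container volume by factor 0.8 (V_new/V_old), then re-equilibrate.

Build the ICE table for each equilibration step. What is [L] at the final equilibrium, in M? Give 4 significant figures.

Q₀ = 0.2069 vs Keq = 2.7010e-05 ⇒ Q>K, reverse
Step 1:
                  L         D         J
  I           1.381     3.926    0.1388
  C          0.4163   -0.1388   -0.1388
  E           1.797     3.787 4.1404e-05
  solve Keq expr → x = -0.1388; check Q = 2.7010e-05
Then change container volume by factor 0.8 (V_new/V_old).
Step 2:
                  L         D         J
  I           2.247     4.734 5.1755e-05
  C       -3.8806e-05 1.2935e-05 1.2935e-05
  E           2.247     4.734 6.4691e-05
  solve Keq expr → x = 1.2935e-05; check Q = 2.7010e-05

[L]_eq = 2.247 M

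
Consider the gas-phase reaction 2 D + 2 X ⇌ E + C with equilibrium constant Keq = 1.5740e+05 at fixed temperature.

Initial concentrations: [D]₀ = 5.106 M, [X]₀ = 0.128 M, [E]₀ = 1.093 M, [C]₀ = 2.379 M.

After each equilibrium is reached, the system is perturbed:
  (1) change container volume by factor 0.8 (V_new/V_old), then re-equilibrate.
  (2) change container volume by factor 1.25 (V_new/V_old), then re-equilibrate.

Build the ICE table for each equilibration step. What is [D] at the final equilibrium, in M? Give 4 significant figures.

[D]_eq = 4.979 M

Q₀ = 6.087 vs Keq = 1.5740e+05 ⇒ Q<K, forward
Step 1:
                   D          X          E          C
  Initial      5.106      0.128      1.093      2.379
  Change     -0.1271    -0.1271    0.06357    0.06357
  Equil        4.979 8.5090e-04      1.157      2.443
  solve Keq expr → x = 0.06357; check Q = 1.5740e+05
Then change container volume by factor 0.8 (V_new/V_old).
Step 2:
                   D          X          E          C
  Initial      6.224   0.001064      1.446      3.053
  Change  -2.1265e-04 -2.1265e-04 1.0633e-04 1.0633e-04
  Equil        6.223 8.5098e-04      1.446      3.053
  solve Keq expr → x = 1.0633e-04; check Q = 1.5740e+05
Then change container volume by factor 1.25 (V_new/V_old).
Step 3:
                   D          X          E          C
  Initial      4.979 6.8078e-04      1.157      2.443
  Change  1.7012e-04 1.7012e-04 -8.5060e-05 -8.5060e-05
  Equil        4.979 8.5090e-04      1.157      2.443
  solve Keq expr → x = -8.5060e-05; check Q = 1.5740e+05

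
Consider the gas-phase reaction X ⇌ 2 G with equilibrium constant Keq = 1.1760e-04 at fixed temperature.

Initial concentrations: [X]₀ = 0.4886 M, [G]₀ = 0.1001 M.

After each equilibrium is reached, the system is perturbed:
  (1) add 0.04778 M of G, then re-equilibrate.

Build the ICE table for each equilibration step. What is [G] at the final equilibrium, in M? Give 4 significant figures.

Q₀ = 0.02051 vs Keq = 1.1760e-04 ⇒ Q>K, reverse
Step 1:
                    X           G
  init         0.4886      0.1001
  Δ           0.04609    -0.09217
  eq           0.5347     0.00793
  solve Keq expr → x = -0.04609; check Q = 1.1760e-04
Then add 0.04778 M of G.
Step 2:
                    X           G
  init         0.5347     0.05571
  Δ            0.0238    -0.04761
  eq           0.5585    0.008104
  solve Keq expr → x = -0.0238; check Q = 1.1760e-04

[G]_eq = 0.008104 M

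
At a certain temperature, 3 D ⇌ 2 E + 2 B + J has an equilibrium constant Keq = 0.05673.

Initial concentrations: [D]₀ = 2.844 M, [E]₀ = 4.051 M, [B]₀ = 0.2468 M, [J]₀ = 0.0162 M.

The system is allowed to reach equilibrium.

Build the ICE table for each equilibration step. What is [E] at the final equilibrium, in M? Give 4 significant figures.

Q₀ = 7.0395e-04 vs Keq = 0.05673 ⇒ Q<K, forward
Step 1:
                  D         E         B         J
  I           2.844     4.051    0.2468    0.0162
  C          -0.419    0.2793    0.2793    0.1397
  E           2.425      4.33    0.5261    0.1559
  solve Keq expr → x = 0.1397; check Q = 0.05673

[E]_eq = 4.33 M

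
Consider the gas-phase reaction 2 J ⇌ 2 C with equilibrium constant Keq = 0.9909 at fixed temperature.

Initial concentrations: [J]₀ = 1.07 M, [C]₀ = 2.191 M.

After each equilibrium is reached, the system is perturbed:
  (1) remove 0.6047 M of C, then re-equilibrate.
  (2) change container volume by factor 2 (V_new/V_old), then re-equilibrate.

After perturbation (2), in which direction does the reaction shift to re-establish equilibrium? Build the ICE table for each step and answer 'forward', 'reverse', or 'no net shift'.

Q₀ = 4.193 vs Keq = 0.9909 ⇒ Q>K, reverse
Step 1:
                   J          C
  init          1.07      2.191
  Δ           0.5642    -0.5642
  eq           1.634      1.627
  solve Keq expr → x = -0.2821; check Q = 0.9909
Then remove 0.6047 M of C.
Step 2:
                   J          C
  init         1.634      1.022
  Δ           -0.303      0.303
  eq           1.331      1.325
  solve Keq expr → x = 0.1515; check Q = 0.9909
Then change container volume by factor 2 (V_new/V_old).
Step 3:
                   J          C
  init        0.6656     0.6626
  Δ                0          0
  eq          0.6656     0.6626
  solve Keq expr → x = 0; check Q = 0.9909

Direction: no net shift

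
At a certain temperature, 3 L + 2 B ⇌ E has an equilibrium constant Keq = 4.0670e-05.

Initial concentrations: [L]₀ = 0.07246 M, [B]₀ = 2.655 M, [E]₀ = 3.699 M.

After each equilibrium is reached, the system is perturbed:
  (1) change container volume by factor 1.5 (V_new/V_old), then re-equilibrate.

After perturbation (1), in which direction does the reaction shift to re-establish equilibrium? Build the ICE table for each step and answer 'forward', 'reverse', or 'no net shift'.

Direction: reverse

Q₀ = 1379 vs Keq = 4.0670e-05 ⇒ Q>K, reverse
Step 1:
                   L          B          E
  I          0.07246      2.655      3.699
  C            7.673      5.116     -2.558
  E            7.746      7.771      1.141
  solve Keq expr → x = -2.558; check Q = 4.0670e-05
Then change container volume by factor 1.5 (V_new/V_old).
Step 2:
                   L          B          E
  I            5.164       5.18     0.7608
  C            1.176     0.7842    -0.3921
  E             6.34      5.965     0.3687
  solve Keq expr → x = -0.3921; check Q = 4.0670e-05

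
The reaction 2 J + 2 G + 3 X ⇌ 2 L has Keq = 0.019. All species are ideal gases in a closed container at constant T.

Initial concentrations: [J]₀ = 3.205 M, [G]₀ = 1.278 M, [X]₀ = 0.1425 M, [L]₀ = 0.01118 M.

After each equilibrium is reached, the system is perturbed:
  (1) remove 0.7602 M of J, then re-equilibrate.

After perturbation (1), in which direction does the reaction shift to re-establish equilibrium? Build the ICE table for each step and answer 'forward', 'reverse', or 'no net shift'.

Direction: reverse

Q₀ = 0.002575 vs Keq = 0.019 ⇒ Q<K, forward
Step 1:
                  J         G         X         L
  Initial     3.205     1.278    0.1425   0.01118
  Change   -0.01288  -0.01288  -0.01933   0.01288
  Equil       3.192     1.265    0.1232   0.02406
  solve Keq expr → x = 0.006442; check Q = 0.019
Then remove 0.7602 M of J.
Step 2:
                  J         G         X         L
  Initial     2.432     1.265    0.1232   0.02406
  Change   0.004205  0.004205  0.006307 -0.004205
  Equil       2.436     1.269    0.1295   0.01986
  solve Keq expr → x = -0.002102; check Q = 0.019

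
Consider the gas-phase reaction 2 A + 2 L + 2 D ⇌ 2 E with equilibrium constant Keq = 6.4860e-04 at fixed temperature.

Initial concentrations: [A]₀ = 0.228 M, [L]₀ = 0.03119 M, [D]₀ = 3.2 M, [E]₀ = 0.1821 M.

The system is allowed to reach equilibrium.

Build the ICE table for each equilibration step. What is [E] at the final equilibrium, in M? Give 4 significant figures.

Q₀ = 64.04 vs Keq = 6.4860e-04 ⇒ Q>K, reverse
Step 1:
                   A          L          D          E
  Initial      0.228    0.03119        3.2     0.1821
  Change       0.175      0.175      0.175     -0.175
  Equil        0.403     0.2061      3.375    0.00714
  solve Keq expr → x = -0.08748; check Q = 6.4860e-04

[E]_eq = 0.00714 M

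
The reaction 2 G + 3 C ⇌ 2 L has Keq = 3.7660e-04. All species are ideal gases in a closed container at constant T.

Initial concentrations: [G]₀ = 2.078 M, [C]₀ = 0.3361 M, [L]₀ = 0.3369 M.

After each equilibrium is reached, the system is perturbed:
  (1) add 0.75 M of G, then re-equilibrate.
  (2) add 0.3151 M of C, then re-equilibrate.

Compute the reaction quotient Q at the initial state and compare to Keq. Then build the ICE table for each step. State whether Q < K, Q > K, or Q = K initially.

Q₀ = 0.6923 vs Keq = 3.7660e-04 ⇒ Q>K, reverse
Step 1:
                  G         C         L
  I           2.078    0.3361    0.3369
  C          0.3043    0.4564   -0.3043
  E           2.382    0.7925   0.03262
  solve Keq expr → x = -0.1521; check Q = 3.7660e-04
Then add 0.75 M of G.
Step 2:
                  G         C         L
  I           3.132    0.7925   0.03262
  C       -0.009051  -0.01358  0.009051
  E           3.123    0.7789   0.04167
  solve Keq expr → x = 0.004525; check Q = 3.7660e-04
Then add 0.3151 M of C.
Step 3:
                  G         C         L
  I           3.123     1.094   0.04167
  C        -0.02382  -0.03573   0.02382
  E           3.099     1.058   0.06549
  solve Keq expr → x = 0.01191; check Q = 3.7660e-04

Q₀ = 0.6923; Q > K (proceeds reverse)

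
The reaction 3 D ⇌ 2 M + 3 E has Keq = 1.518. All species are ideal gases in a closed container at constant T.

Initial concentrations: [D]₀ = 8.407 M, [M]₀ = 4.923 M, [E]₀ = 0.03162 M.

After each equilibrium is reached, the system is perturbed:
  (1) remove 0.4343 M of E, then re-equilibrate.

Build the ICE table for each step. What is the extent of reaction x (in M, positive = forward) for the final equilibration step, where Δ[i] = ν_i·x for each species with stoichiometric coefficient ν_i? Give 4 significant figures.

Q₀ = 1.2895e-06 vs Keq = 1.518 ⇒ Q<K, forward
Step 1:
                   D          M          E
  Initial      8.407      4.923    0.03162
  Change      -2.092      1.395      2.092
  Equil        6.315      6.318      2.124
  solve Keq expr → x = 0.6974; check Q = 1.518
Then remove 0.4343 M of E.
Step 2:
                   D          M          E
  Initial      6.315      6.318      1.689
  Change     -0.2944     0.1963     0.2944
  Equil        6.021      6.514      1.984
  solve Keq expr → x = 0.09814; check Q = 1.518

x = 0.09814 M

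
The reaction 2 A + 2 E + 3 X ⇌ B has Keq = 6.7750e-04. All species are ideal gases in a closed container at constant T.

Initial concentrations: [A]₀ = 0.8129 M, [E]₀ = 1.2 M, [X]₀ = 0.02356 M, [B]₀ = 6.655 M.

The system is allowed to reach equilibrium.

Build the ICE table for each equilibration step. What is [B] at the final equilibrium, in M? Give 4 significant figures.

Q₀ = 5.3479e+05 vs Keq = 6.7750e-04 ⇒ Q>K, reverse
Step 1:
                    A           E           X           B
  I            0.8129         1.2     0.02356       6.655
  C             2.495       2.495       3.743      -1.248
  E             3.308       3.695       3.766       5.407
  solve Keq expr → x = -1.248; check Q = 6.7750e-04

[B]_eq = 5.407 M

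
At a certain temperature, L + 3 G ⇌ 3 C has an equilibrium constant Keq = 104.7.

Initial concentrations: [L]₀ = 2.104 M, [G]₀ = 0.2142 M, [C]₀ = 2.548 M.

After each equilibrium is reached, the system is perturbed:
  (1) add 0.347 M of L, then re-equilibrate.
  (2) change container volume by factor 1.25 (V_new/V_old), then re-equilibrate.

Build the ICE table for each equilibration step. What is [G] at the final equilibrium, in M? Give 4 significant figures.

Q₀ = 800 vs Keq = 104.7 ⇒ Q>K, reverse
Step 1:
                  L         G         C
  I           2.104    0.2142     2.548
  C         0.05838    0.1751   -0.1751
  E           2.162    0.3893     2.373
  solve Keq expr → x = -0.05838; check Q = 104.7
Then add 0.347 M of L.
Step 2:
                  L         G         C
  I           2.509    0.3893     2.373
  C       -0.005356  -0.01607   0.01607
  E           2.504    0.3733     2.389
  solve Keq expr → x = 0.005356; check Q = 104.7
Then change container volume by factor 1.25 (V_new/V_old).
Step 3:
                  L         G         C
  I           2.003    0.2986     1.911
  C        0.006481   0.01944  -0.01944
  E            2.01    0.3181     1.892
  solve Keq expr → x = -0.006481; check Q = 104.7

[G]_eq = 0.3181 M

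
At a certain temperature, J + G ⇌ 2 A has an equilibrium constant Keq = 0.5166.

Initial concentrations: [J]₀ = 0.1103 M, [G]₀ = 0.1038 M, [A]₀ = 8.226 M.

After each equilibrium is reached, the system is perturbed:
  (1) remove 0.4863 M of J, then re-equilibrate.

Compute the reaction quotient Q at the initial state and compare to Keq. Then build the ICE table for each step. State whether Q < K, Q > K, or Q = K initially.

Q₀ = 5910 vs Keq = 0.5166 ⇒ Q>K, reverse
Step 1:
                  J         G         A
  Initial    0.1103    0.1038     8.226
  Change      2.997     2.997    -5.995
  Equil       3.108     3.101     2.231
  solve Keq expr → x = -2.997; check Q = 0.5166
Then remove 0.4863 M of J.
Step 2:
                  J         G         A
  Initial     2.621     3.101     2.231
  Change    0.06688   0.06688   -0.1338
  Equil       2.688     3.168     2.098
  solve Keq expr → x = -0.06688; check Q = 0.5166

Q₀ = 5910; Q > K (proceeds reverse)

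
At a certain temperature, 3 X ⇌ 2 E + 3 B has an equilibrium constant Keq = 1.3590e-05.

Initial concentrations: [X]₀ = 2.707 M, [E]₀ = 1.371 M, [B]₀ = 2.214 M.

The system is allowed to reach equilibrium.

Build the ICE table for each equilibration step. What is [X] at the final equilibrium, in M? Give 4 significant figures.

[X]_eq = 4.538 M

Q₀ = 1.028 vs Keq = 1.3590e-05 ⇒ Q>K, reverse
Step 1:
                    X           E           B
  Initial       2.707       1.371       2.214
  Change        1.831      -1.221      -1.831
  Equil         4.538      0.1503       0.383
  solve Keq expr → x = -0.6103; check Q = 1.3590e-05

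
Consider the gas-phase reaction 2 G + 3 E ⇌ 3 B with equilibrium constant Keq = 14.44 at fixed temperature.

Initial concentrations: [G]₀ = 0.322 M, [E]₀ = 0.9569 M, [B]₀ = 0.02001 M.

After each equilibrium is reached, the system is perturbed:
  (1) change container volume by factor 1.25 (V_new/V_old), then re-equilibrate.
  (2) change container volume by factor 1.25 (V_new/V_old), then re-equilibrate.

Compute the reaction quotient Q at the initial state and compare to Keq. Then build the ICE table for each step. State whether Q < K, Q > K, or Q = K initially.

Q₀ = 8.8192e-05 vs Keq = 14.44 ⇒ Q<K, forward
Step 1:
                   G          E          B
  Initial      0.322     0.9569    0.02001
  Change     -0.2163    -0.3244     0.3244
  Equil       0.1057     0.6325     0.3444
  solve Keq expr → x = 0.1081; check Q = 14.44
Then change container volume by factor 1.25 (V_new/V_old).
Step 2:
                   G          E          B
  Initial    0.08459      0.506     0.2755
  Change    0.009304    0.01396   -0.01396
  Equil      0.09389       0.52     0.2616
  solve Keq expr → x = -0.004652; check Q = 14.44
Then change container volume by factor 1.25 (V_new/V_old).
Step 3:
                   G          E          B
  Initial    0.07511      0.416     0.2093
  Change    0.007676    0.01151   -0.01151
  Equil      0.08279     0.4275     0.1977
  solve Keq expr → x = -0.003838; check Q = 14.44

Q₀ = 8.8192e-05; Q < K (proceeds forward)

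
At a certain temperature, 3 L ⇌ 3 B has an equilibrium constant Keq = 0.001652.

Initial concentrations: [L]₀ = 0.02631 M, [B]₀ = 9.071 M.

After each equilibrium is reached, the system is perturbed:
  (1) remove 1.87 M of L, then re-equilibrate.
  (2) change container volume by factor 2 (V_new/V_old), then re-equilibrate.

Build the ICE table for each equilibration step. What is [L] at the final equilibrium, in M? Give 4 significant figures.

Q₀ = 4.0983e+07 vs Keq = 0.001652 ⇒ Q>K, reverse
Step 1:
                  L         B
  I         0.02631     9.071
  C           8.109    -8.109
  E           8.136    0.9617
  solve Keq expr → x = -2.703; check Q = 0.001652
Then remove 1.87 M of L.
Step 2:
                  L         B
  I           6.266    0.9617
  C          0.1977   -0.1977
  E           6.463     0.764
  solve Keq expr → x = -0.0659; check Q = 0.001652
Then change container volume by factor 2 (V_new/V_old).
Step 3:
                  L         B
  I           3.232     0.382
  C               0         0
  E           3.232     0.382
  solve Keq expr → x = 0; check Q = 0.001652

[L]_eq = 3.232 M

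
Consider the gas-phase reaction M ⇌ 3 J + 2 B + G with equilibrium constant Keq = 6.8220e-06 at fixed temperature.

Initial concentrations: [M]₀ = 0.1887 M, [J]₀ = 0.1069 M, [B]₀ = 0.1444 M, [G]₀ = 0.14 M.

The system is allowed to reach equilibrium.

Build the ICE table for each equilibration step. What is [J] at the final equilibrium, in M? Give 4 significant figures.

[J]_eq = 0.08447 M

Q₀ = 1.8898e-05 vs Keq = 6.8220e-06 ⇒ Q>K, reverse
Step 1:
                  M         J         B         G
  I          0.1887    0.1069    0.1444      0.14
  C        0.007477  -0.02243  -0.01495 -0.007477
  E          0.1962   0.08447    0.1294    0.1325
  solve Keq expr → x = -0.007477; check Q = 6.8220e-06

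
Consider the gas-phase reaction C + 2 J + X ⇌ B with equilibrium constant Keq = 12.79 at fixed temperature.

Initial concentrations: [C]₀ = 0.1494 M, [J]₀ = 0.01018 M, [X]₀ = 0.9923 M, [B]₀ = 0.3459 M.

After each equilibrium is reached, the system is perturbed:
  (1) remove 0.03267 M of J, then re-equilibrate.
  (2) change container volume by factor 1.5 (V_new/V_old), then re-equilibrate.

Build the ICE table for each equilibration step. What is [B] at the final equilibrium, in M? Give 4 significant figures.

Q₀ = 2.2514e+04 vs Keq = 12.79 ⇒ Q>K, reverse
Step 1:
                  C         J         X         B
  I          0.1494   0.01018    0.9923    0.3459
  C          0.1176    0.2352    0.1176   -0.1176
  E           0.267    0.2454      1.11    0.2283
  solve Keq expr → x = -0.1176; check Q = 12.79
Then remove 0.03267 M of J.
Step 2:
                  C         J         X         B
  I           0.267    0.2127      1.11    0.2283
  C         0.01059   0.02118   0.01059  -0.01059
  E          0.2776    0.2339     1.121    0.2177
  solve Keq expr → x = -0.01059; check Q = 12.79
Then change container volume by factor 1.5 (V_new/V_old).
Step 3:
                  C         J         X         B
  I          0.1851    0.1559     0.747    0.1451
  C         0.03438   0.06877   0.03438  -0.03438
  E          0.2195    0.2247    0.7814    0.1107
  solve Keq expr → x = -0.03438; check Q = 12.79

[B]_eq = 0.1107 M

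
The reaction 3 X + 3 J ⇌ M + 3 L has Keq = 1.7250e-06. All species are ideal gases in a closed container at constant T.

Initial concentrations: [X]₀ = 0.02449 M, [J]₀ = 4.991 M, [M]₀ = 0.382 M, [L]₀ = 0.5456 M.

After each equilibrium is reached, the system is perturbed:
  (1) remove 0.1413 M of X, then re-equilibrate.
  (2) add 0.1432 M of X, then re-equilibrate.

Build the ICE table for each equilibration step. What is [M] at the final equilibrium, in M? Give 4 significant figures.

[M]_eq = 0.2189 M

Q₀ = 33.97 vs Keq = 1.7250e-06 ⇒ Q>K, reverse
Step 1:
                   X          J          M          L
  I          0.02449      4.991      0.382     0.5456
  C           0.4895     0.4895    -0.1632    -0.4895
  E            0.514      5.481     0.2188    0.05607
  solve Keq expr → x = -0.1632; check Q = 1.7250e-06
Then remove 0.1413 M of X.
Step 2:
                   X          J          M          L
  I           0.3727      5.481     0.2188    0.05607
  C          0.01354    0.01354  -0.004512   -0.01354
  E           0.3863      5.494     0.2143    0.04253
  solve Keq expr → x = -0.004512; check Q = 1.7250e-06
Then add 0.1432 M of X.
Step 3:
                   X          J          M          L
  I           0.5295      5.494     0.2143    0.04253
  C         -0.01372   -0.01372   0.004573    0.01372
  E           0.5157       5.48     0.2189    0.05625
  solve Keq expr → x = 0.004573; check Q = 1.7250e-06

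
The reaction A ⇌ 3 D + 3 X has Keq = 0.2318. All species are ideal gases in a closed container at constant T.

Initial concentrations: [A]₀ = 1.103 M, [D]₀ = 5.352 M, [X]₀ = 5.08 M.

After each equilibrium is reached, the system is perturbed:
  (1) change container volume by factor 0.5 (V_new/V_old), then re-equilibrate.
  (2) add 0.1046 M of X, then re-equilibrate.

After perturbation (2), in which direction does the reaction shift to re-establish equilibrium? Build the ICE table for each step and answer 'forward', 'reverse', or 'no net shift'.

Q₀ = 1.8221e+04 vs Keq = 0.2318 ⇒ Q>K, reverse
Step 1:
                   A          D          X
  I            1.103      5.352       5.08
  C             1.43     -4.291     -4.291
  E            2.533      1.061     0.7891
  solve Keq expr → x = -1.43; check Q = 0.2318
Then change container volume by factor 0.5 (V_new/V_old).
Step 2:
                   A          D          X
  I            5.067      2.122      1.578
  C           0.2598    -0.7794    -0.7794
  E            5.326      1.343     0.7989
  solve Keq expr → x = -0.2598; check Q = 0.2318
Then add 0.1046 M of X.
Step 3:
                   A          D          X
  I            5.326      1.343     0.9035
  C          0.02123    -0.0637    -0.0637
  E            5.348      1.279     0.8398
  solve Keq expr → x = -0.02123; check Q = 0.2318

Direction: reverse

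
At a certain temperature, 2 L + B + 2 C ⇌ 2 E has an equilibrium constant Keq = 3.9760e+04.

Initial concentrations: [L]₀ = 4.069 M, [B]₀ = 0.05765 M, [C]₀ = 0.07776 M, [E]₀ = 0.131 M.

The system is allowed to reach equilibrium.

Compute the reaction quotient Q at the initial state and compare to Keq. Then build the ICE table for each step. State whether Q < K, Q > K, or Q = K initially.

Q₀ = 2.973 vs Keq = 3.9760e+04 ⇒ Q<K, forward
Step 1:
                  L         B         C         E
  init        4.069   0.05765   0.07776     0.131
  Δ        -0.07591  -0.03795  -0.07591   0.07591
  eq          3.993    0.0197  0.001852    0.2069
  solve Keq expr → x = 0.03795; check Q = 3.9760e+04

Q₀ = 2.973; Q < K (proceeds forward)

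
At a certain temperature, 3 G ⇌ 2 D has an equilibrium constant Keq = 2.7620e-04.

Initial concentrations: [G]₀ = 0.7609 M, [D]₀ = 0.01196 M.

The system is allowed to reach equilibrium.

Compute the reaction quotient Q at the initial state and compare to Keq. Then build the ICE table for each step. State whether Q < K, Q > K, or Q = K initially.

Q₀ = 3.2470e-04 vs Keq = 2.7620e-04 ⇒ Q>K, reverse
Step 1:
                  G         D
  I          0.7609   0.01196
  C         0.00135 -8.9993e-04
  E          0.7622   0.01106
  solve Keq expr → x = -4.4996e-04; check Q = 2.7620e-04

Q₀ = 3.2470e-04; Q > K (proceeds reverse)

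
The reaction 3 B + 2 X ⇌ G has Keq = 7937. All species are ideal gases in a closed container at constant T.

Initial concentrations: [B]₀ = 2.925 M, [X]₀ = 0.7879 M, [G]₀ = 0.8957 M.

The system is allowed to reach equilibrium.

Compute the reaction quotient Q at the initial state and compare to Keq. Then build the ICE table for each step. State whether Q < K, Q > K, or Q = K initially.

Q₀ = 0.05766; Q < K (proceeds forward)

Q₀ = 0.05766 vs Keq = 7937 ⇒ Q<K, forward
Step 1:
                    B           X           G
  I             2.925      0.7879      0.8957
  C            -1.174     -0.7824      0.3912
  E             1.751    0.005494       1.287
  solve Keq expr → x = 0.3912; check Q = 7937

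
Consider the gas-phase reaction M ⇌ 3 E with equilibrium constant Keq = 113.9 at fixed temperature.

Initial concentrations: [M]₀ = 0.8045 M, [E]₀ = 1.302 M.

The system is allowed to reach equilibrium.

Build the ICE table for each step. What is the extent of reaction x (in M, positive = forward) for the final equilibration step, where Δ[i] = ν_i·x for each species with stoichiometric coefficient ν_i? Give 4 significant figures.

x = 0.5668 M

Q₀ = 2.744 vs Keq = 113.9 ⇒ Q<K, forward
Step 1:
                   M          E
  I           0.8045      1.302
  C          -0.5668      1.701
  E           0.2377      3.003
  solve Keq expr → x = 0.5668; check Q = 113.9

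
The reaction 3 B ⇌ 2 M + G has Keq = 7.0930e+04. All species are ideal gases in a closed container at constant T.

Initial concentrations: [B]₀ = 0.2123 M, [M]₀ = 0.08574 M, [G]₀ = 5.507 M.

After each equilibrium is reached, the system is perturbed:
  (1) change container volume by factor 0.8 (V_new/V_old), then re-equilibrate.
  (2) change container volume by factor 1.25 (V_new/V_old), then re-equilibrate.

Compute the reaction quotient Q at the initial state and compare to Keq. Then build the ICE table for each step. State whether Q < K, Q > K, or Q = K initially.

Q₀ = 4.231 vs Keq = 7.0930e+04 ⇒ Q<K, forward
Step 1:
                    B           M           G
  I            0.2123     0.08574       5.507
  C           -0.1968      0.1312     0.06561
  E           0.01546       0.217       5.573
  solve Keq expr → x = 0.06561; check Q = 7.0930e+04
Then change container volume by factor 0.8 (V_new/V_old).
Step 2:
                    B           M           G
  I           0.01933      0.2712       6.966
  C                 0           0           0
  E           0.01933      0.2712       6.966
  solve Keq expr → x = 0; check Q = 7.0930e+04
Then change container volume by factor 1.25 (V_new/V_old).
Step 3:
                    B           M           G
  I           0.01546       0.217       5.573
  C                 0           0           0
  E           0.01546       0.217       5.573
  solve Keq expr → x = 0; check Q = 7.0930e+04

Q₀ = 4.231; Q < K (proceeds forward)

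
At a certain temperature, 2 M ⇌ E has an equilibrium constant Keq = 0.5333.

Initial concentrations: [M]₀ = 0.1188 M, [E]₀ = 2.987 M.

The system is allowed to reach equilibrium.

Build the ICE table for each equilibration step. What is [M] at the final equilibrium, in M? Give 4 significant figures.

[M]_eq = 1.967 M

Q₀ = 211.6 vs Keq = 0.5333 ⇒ Q>K, reverse
Step 1:
                   M          E
  I           0.1188      2.987
  C            1.848     -0.924
  E            1.967      2.063
  solve Keq expr → x = -0.924; check Q = 0.5333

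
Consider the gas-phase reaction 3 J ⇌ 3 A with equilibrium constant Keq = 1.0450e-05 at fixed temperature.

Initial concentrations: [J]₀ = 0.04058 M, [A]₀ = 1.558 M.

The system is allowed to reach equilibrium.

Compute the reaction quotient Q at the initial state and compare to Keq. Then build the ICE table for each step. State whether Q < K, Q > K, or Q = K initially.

Q₀ = 5.6593e+04; Q > K (proceeds reverse)

Q₀ = 5.6593e+04 vs Keq = 1.0450e-05 ⇒ Q>K, reverse
Step 1:
                    J           A
  Initial     0.04058       1.558
  Change        1.524      -1.524
  Equil         1.564      0.0342
  solve Keq expr → x = -0.5079; check Q = 1.0450e-05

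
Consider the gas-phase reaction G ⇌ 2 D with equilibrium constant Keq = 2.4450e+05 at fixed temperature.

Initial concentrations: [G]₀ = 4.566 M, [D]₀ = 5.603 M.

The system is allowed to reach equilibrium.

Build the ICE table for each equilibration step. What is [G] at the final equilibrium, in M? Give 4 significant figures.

Q₀ = 6.876 vs Keq = 2.4450e+05 ⇒ Q<K, forward
Step 1:
                   G          D
  init         4.566      5.603
  Δ           -4.565       9.13
  eq      8.8780e-04      14.73
  solve Keq expr → x = 4.565; check Q = 2.4450e+05

[G]_eq = 8.8780e-04 M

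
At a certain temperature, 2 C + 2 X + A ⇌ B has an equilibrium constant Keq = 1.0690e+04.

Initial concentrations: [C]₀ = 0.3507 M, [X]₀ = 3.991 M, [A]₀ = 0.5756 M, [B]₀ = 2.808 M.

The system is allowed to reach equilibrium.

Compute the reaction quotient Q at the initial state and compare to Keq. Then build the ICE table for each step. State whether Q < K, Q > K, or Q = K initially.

Q₀ = 2.49 vs Keq = 1.0690e+04 ⇒ Q<K, forward
Step 1:
                   C          X          A          B
  init        0.3507      3.991     0.5756      2.808
  Δ          -0.3435    -0.3435    -0.1717     0.1717
  eq        0.007203      3.648     0.4039       2.98
  solve Keq expr → x = 0.1717; check Q = 1.0690e+04

Q₀ = 2.49; Q < K (proceeds forward)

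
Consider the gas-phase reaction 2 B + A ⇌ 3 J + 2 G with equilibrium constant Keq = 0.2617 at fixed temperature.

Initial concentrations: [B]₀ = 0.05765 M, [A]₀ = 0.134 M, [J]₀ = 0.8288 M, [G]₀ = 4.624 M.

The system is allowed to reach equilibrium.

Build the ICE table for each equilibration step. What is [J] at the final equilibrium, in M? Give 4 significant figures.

Q₀ = 2.7333e+04 vs Keq = 0.2617 ⇒ Q>K, reverse
Step 1:
                    B           A           J           G
  Initial     0.05765       0.134      0.8288       4.624
  Change       0.4746      0.2373     -0.7119     -0.4746
  Equil        0.5322      0.3713      0.1169       4.149
  solve Keq expr → x = -0.2373; check Q = 0.2617

[J]_eq = 0.1169 M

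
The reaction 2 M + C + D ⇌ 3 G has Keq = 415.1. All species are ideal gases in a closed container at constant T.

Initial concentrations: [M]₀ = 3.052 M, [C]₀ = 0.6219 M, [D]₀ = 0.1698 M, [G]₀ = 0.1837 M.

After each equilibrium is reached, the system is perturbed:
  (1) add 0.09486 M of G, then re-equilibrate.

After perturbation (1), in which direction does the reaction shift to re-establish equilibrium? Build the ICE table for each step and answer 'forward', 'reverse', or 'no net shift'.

Q₀ = 0.006302 vs Keq = 415.1 ⇒ Q<K, forward
Step 1:
                   M          C          D          G
  init         3.052     0.6219     0.1698     0.1837
  Δ          -0.3391    -0.1696    -0.1696     0.5087
  eq           2.713     0.4523 2.4019e-04     0.6924
  solve Keq expr → x = 0.1696; check Q = 415.1
Then add 0.09486 M of G.
Step 2:
                   M          C          D          G
  init         2.713     0.4523 2.4019e-04     0.7872
  Δ       2.2453e-04 1.1227e-04 1.1227e-04 -3.3680e-04
  eq           2.713     0.4525 3.5246e-04     0.7869
  solve Keq expr → x = -1.1227e-04; check Q = 415.1

Direction: reverse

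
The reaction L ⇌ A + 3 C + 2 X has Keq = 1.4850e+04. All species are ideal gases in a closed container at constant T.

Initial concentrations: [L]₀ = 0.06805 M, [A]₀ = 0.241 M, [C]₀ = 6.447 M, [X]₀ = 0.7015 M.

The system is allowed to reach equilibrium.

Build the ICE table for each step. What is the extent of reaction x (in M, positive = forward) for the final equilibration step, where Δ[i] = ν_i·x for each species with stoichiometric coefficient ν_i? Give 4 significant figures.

Q₀ = 467 vs Keq = 1.4850e+04 ⇒ Q<K, forward
Step 1:
                   L          A          C          X
  Initial    0.06805      0.241      6.447     0.7015
  Change    -0.06392    0.06392     0.1918     0.1278
  Equil     0.004132     0.3049      6.639     0.8293
  solve Keq expr → x = 0.06392; check Q = 1.4850e+04

x = 0.06392 M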